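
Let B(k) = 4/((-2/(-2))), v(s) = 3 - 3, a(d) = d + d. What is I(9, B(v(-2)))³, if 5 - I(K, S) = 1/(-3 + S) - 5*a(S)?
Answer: 85184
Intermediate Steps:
a(d) = 2*d
v(s) = 0
B(k) = 4 (B(k) = 4/((-2*(-½))) = 4/1 = 4*1 = 4)
I(K, S) = 5 - 1/(-3 + S) + 10*S (I(K, S) = 5 - (1/(-3 + S) - 10*S) = 5 + (-1/(-3 + S) + 10*S) = 5 - 1/(-3 + S) + 10*S)
I(9, B(v(-2)))³ = ((-16 - 25*4 + 10*4²)/(-3 + 4))³ = ((-16 - 100 + 10*16)/1)³ = (1*(-16 - 100 + 160))³ = (1*44)³ = 44³ = 85184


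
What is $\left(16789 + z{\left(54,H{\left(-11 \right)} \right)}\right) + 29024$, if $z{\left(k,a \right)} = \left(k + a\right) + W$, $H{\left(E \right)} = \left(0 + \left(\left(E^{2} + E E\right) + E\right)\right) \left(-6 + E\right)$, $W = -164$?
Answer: $41776$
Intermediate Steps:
$H{\left(E \right)} = \left(-6 + E\right) \left(E + 2 E^{2}\right)$ ($H{\left(E \right)} = \left(0 + \left(\left(E^{2} + E^{2}\right) + E\right)\right) \left(-6 + E\right) = \left(0 + \left(2 E^{2} + E\right)\right) \left(-6 + E\right) = \left(0 + \left(E + 2 E^{2}\right)\right) \left(-6 + E\right) = \left(E + 2 E^{2}\right) \left(-6 + E\right) = \left(-6 + E\right) \left(E + 2 E^{2}\right)$)
$z{\left(k,a \right)} = -164 + a + k$ ($z{\left(k,a \right)} = \left(k + a\right) - 164 = \left(a + k\right) - 164 = -164 + a + k$)
$\left(16789 + z{\left(54,H{\left(-11 \right)} \right)}\right) + 29024 = \left(16789 - \left(110 + 11 \left(-6 - -121 + 2 \left(-11\right)^{2}\right)\right)\right) + 29024 = \left(16789 - \left(110 + 11 \left(-6 + 121 + 2 \cdot 121\right)\right)\right) + 29024 = \left(16789 - \left(110 + 11 \left(-6 + 121 + 242\right)\right)\right) + 29024 = \left(16789 - 4037\right) + 29024 = 12752 + 29024 = 41776$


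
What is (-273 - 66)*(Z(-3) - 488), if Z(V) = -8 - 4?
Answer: 169500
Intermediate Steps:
Z(V) = -12
(-273 - 66)*(Z(-3) - 488) = (-273 - 66)*(-12 - 488) = -339*(-500) = 169500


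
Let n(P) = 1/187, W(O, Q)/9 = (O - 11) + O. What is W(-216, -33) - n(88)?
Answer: -745570/187 ≈ -3987.0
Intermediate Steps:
W(O, Q) = -99 + 18*O (W(O, Q) = 9*((O - 11) + O) = 9*((-11 + O) + O) = 9*(-11 + 2*O) = -99 + 18*O)
n(P) = 1/187
W(-216, -33) - n(88) = (-99 + 18*(-216)) - 1*1/187 = (-99 - 3888) - 1/187 = -3987 - 1/187 = -745570/187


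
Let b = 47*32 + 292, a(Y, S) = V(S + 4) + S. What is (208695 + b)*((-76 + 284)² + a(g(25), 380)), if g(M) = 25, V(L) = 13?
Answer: 9189405587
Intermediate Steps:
a(Y, S) = 13 + S
b = 1796 (b = 1504 + 292 = 1796)
(208695 + b)*((-76 + 284)² + a(g(25), 380)) = (208695 + 1796)*((-76 + 284)² + (13 + 380)) = 210491*(208² + 393) = 210491*(43264 + 393) = 210491*43657 = 9189405587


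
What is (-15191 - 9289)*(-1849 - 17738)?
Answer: 479489760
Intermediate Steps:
(-15191 - 9289)*(-1849 - 17738) = -24480*(-19587) = 479489760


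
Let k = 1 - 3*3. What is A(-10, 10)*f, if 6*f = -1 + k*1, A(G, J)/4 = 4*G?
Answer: 240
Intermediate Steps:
A(G, J) = 16*G (A(G, J) = 4*(4*G) = 16*G)
k = -8 (k = 1 - 9 = -8)
f = -3/2 (f = (-1 - 8*1)/6 = (-1 - 8)/6 = (1/6)*(-9) = -3/2 ≈ -1.5000)
A(-10, 10)*f = (16*(-10))*(-3/2) = -160*(-3/2) = 240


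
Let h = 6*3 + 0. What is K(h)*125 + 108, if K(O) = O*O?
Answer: 40608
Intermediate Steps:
h = 18 (h = 18 + 0 = 18)
K(O) = O²
K(h)*125 + 108 = 18²*125 + 108 = 324*125 + 108 = 40500 + 108 = 40608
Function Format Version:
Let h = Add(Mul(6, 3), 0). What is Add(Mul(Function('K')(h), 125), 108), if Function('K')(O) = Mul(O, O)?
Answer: 40608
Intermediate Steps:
h = 18 (h = Add(18, 0) = 18)
Function('K')(O) = Pow(O, 2)
Add(Mul(Function('K')(h), 125), 108) = Add(Mul(Pow(18, 2), 125), 108) = Add(Mul(324, 125), 108) = Add(40500, 108) = 40608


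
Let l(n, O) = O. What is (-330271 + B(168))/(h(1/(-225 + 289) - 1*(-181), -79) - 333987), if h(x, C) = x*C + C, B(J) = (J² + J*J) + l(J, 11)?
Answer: 17523968/22295439 ≈ 0.78599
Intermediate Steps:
B(J) = 11 + 2*J² (B(J) = (J² + J*J) + 11 = (J² + J²) + 11 = 2*J² + 11 = 11 + 2*J²)
h(x, C) = C + C*x (h(x, C) = C*x + C = C + C*x)
(-330271 + B(168))/(h(1/(-225 + 289) - 1*(-181), -79) - 333987) = (-330271 + (11 + 2*168²))/(-79*(1 + (1/(-225 + 289) - 1*(-181))) - 333987) = (-330271 + (11 + 2*28224))/(-79*(1 + (1/64 + 181)) - 333987) = (-330271 + (11 + 56448))/(-79*(1 + (1/64 + 181)) - 333987) = (-330271 + 56459)/(-79*(1 + 11585/64) - 333987) = -273812/(-79*11649/64 - 333987) = -273812/(-920271/64 - 333987) = -273812/(-22295439/64) = -273812*(-64/22295439) = 17523968/22295439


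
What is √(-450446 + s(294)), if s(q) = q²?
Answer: I*√364010 ≈ 603.33*I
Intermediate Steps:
√(-450446 + s(294)) = √(-450446 + 294²) = √(-450446 + 86436) = √(-364010) = I*√364010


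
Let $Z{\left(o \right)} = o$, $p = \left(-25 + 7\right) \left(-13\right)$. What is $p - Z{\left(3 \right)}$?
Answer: $231$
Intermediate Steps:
$p = 234$ ($p = \left(-18\right) \left(-13\right) = 234$)
$p - Z{\left(3 \right)} = 234 - 3 = 231$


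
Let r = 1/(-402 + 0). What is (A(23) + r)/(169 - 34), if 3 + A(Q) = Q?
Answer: 8039/54270 ≈ 0.14813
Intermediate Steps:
A(Q) = -3 + Q
r = -1/402 (r = 1/(-402) = -1/402 ≈ -0.0024876)
(A(23) + r)/(169 - 34) = ((-3 + 23) - 1/402)/(169 - 34) = (20 - 1/402)/135 = (8039/402)*(1/135) = 8039/54270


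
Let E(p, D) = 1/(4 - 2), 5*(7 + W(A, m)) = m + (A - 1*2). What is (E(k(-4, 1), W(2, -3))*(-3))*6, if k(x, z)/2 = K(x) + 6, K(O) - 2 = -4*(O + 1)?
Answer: -9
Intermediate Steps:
K(O) = -2 - 4*O (K(O) = 2 - 4*(O + 1) = 2 - 4*(1 + O) = 2 + (-4 - 4*O) = -2 - 4*O)
k(x, z) = 8 - 8*x (k(x, z) = 2*((-2 - 4*x) + 6) = 2*(4 - 4*x) = 8 - 8*x)
W(A, m) = -37/5 + A/5 + m/5 (W(A, m) = -7 + (m + (A - 1*2))/5 = -7 + (m + (A - 2))/5 = -7 + (m + (-2 + A))/5 = -7 + (-2 + A + m)/5 = -7 + (-2/5 + A/5 + m/5) = -37/5 + A/5 + m/5)
E(p, D) = 1/2
(E(k(-4, 1), W(2, -3))*(-3))*6 = ((1/2)*(-3))*6 = -3/2*6 = -9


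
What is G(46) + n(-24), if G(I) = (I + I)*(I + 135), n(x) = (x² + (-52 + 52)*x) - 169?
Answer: 17059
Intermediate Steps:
n(x) = -169 + x² (n(x) = (x² + 0*x) - 169 = (x² + 0) - 169 = x² - 169 = -169 + x²)
G(I) = 2*I*(135 + I) (G(I) = (2*I)*(135 + I) = 2*I*(135 + I))
G(46) + n(-24) = 2*46*(135 + 46) + (-169 + (-24)²) = 2*46*181 + (-169 + 576) = 16652 + 407 = 17059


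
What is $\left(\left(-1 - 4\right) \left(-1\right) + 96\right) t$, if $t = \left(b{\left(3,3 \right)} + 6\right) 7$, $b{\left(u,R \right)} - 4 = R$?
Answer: $9191$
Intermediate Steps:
$b{\left(u,R \right)} = 4 + R$
$t = 91$ ($t = \left(\left(4 + 3\right) + 6\right) 7 = \left(7 + 6\right) 7 = 13 \cdot 7 = 91$)
$\left(\left(-1 - 4\right) \left(-1\right) + 96\right) t = \left(\left(-1 - 4\right) \left(-1\right) + 96\right) 91 = \left(\left(-5\right) \left(-1\right) + 96\right) 91 = \left(5 + 96\right) 91 = 101 \cdot 91 = 9191$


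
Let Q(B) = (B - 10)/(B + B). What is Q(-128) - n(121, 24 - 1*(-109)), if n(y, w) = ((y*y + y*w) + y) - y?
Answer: -3933883/128 ≈ -30733.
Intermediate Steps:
n(y, w) = y² + w*y (n(y, w) = ((y² + w*y) + y) - y = (y + y² + w*y) - y = y² + w*y)
Q(B) = (-10 + B)/(2*B) (Q(B) = (-10 + B)/((2*B)) = (-10 + B)*(1/(2*B)) = (-10 + B)/(2*B))
Q(-128) - n(121, 24 - 1*(-109)) = (½)*(-10 - 128)/(-128) - 121*((24 - 1*(-109)) + 121) = (½)*(-1/128)*(-138) - 121*((24 + 109) + 121) = 69/128 - 121*(133 + 121) = 69/128 - 121*254 = 69/128 - 1*30734 = 69/128 - 30734 = -3933883/128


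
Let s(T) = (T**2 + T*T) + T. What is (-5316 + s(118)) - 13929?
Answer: 8721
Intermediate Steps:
s(T) = T + 2*T**2 (s(T) = (T**2 + T**2) + T = 2*T**2 + T = T + 2*T**2)
(-5316 + s(118)) - 13929 = (-5316 + 118*(1 + 2*118)) - 13929 = (-5316 + 118*(1 + 236)) - 13929 = (-5316 + 118*237) - 13929 = (-5316 + 27966) - 13929 = 22650 - 13929 = 8721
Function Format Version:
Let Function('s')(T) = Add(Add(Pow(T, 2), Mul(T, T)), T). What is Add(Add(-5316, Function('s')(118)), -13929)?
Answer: 8721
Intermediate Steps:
Function('s')(T) = Add(T, Mul(2, Pow(T, 2))) (Function('s')(T) = Add(Add(Pow(T, 2), Pow(T, 2)), T) = Add(Mul(2, Pow(T, 2)), T) = Add(T, Mul(2, Pow(T, 2))))
Add(Add(-5316, Function('s')(118)), -13929) = Add(Add(-5316, Mul(118, Add(1, Mul(2, 118)))), -13929) = Add(Add(-5316, Mul(118, Add(1, 236))), -13929) = Add(Add(-5316, Mul(118, 237)), -13929) = Add(Add(-5316, 27966), -13929) = Add(22650, -13929) = 8721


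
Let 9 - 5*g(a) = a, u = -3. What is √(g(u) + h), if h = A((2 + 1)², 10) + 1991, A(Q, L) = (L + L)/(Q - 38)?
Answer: √41896735/145 ≈ 44.640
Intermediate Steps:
g(a) = 9/5 - a/5
A(Q, L) = 2*L/(-38 + Q) (A(Q, L) = (2*L)/(-38 + Q) = 2*L/(-38 + Q))
h = 57719/29 (h = 2*10/(-38 + (2 + 1)²) + 1991 = 2*10/(-38 + 3²) + 1991 = 2*10/(-38 + 9) + 1991 = 2*10/(-29) + 1991 = 2*10*(-1/29) + 1991 = -20/29 + 1991 = 57719/29 ≈ 1990.3)
√(g(u) + h) = √((9/5 - ⅕*(-3)) + 57719/29) = √((9/5 + ⅗) + 57719/29) = √(12/5 + 57719/29) = √(288943/145) = √41896735/145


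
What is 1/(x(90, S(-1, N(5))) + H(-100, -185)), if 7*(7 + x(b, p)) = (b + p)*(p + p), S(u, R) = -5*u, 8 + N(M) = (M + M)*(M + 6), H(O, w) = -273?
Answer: -7/1010 ≈ -0.0069307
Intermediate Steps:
N(M) = -8 + 2*M*(6 + M) (N(M) = -8 + (M + M)*(M + 6) = -8 + (2*M)*(6 + M) = -8 + 2*M*(6 + M))
x(b, p) = -7 + 2*p*(b + p)/7 (x(b, p) = -7 + ((b + p)*(p + p))/7 = -7 + ((b + p)*(2*p))/7 = -7 + (2*p*(b + p))/7 = -7 + 2*p*(b + p)/7)
1/(x(90, S(-1, N(5))) + H(-100, -185)) = 1/((-7 + 2*(-5*(-1))²/7 + (2/7)*90*(-5*(-1))) - 273) = 1/((-7 + (2/7)*5² + (2/7)*90*5) - 273) = 1/((-7 + (2/7)*25 + 900/7) - 273) = 1/((-7 + 50/7 + 900/7) - 273) = 1/(901/7 - 273) = 1/(-1010/7) = -7/1010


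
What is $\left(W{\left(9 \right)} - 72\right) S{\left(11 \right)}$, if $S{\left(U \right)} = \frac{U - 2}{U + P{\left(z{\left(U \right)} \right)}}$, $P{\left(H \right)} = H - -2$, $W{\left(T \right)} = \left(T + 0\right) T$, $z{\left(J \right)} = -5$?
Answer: $\frac{81}{8} \approx 10.125$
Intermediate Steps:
$W{\left(T \right)} = T^{2}$ ($W{\left(T \right)} = T T = T^{2}$)
$P{\left(H \right)} = 2 + H$ ($P{\left(H \right)} = H + 2 = 2 + H$)
$S{\left(U \right)} = \frac{-2 + U}{-3 + U}$ ($S{\left(U \right)} = \frac{U - 2}{U + \left(2 - 5\right)} = \frac{-2 + U}{U - 3} = \frac{-2 + U}{-3 + U}$)
$\left(W{\left(9 \right)} - 72\right) S{\left(11 \right)} = \left(9^{2} - 72\right) \frac{-2 + 11}{-3 + 11} = \left(81 - 72\right) \frac{1}{8} \cdot 9 = 9 \cdot \frac{1}{8} \cdot 9 = 9 \cdot \frac{9}{8} = \frac{81}{8}$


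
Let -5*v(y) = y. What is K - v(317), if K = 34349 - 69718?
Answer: -176528/5 ≈ -35306.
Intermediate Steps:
v(y) = -y/5
K = -35369
K - v(317) = -35369 - (-1)*317/5 = -35369 - 1*(-317/5) = -35369 + 317/5 = -176528/5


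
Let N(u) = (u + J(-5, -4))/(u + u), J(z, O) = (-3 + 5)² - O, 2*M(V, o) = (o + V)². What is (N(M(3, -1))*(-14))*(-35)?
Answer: 1225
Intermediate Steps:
M(V, o) = (V + o)²/2 (M(V, o) = (o + V)²/2 = (V + o)²/2)
J(z, O) = 4 - O (J(z, O) = 2² - O = 4 - O)
N(u) = (8 + u)/(2*u) (N(u) = (u + (4 - 1*(-4)))/(u + u) = (u + (4 + 4))/((2*u)) = (u + 8)*(1/(2*u)) = (8 + u)*(1/(2*u)) = (8 + u)/(2*u))
(N(M(3, -1))*(-14))*(-35) = (((8 + (3 - 1)²/2)/(2*(((3 - 1)²/2))))*(-14))*(-35) = (((8 + (½)*2²)/(2*(((½)*2²))))*(-14))*(-35) = (((8 + (½)*4)/(2*(((½)*4))))*(-14))*(-35) = (((½)*(8 + 2)/2)*(-14))*(-35) = (((½)*(½)*10)*(-14))*(-35) = ((5/2)*(-14))*(-35) = -35*(-35) = 1225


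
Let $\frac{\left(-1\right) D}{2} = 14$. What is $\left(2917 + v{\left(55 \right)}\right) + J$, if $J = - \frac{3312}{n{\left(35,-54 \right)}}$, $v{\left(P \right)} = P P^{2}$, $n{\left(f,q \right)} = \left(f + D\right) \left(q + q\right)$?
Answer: $\frac{3555224}{21} \approx 1.693 \cdot 10^{5}$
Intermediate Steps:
$D = -28$ ($D = \left(-2\right) 14 = -28$)
$n{\left(f,q \right)} = 2 q \left(-28 + f\right)$ ($n{\left(f,q \right)} = \left(f - 28\right) \left(q + q\right) = \left(-28 + f\right) 2 q = 2 q \left(-28 + f\right)$)
$v{\left(P \right)} = P^{3}$
$J = \frac{92}{21}$ ($J = - \frac{3312}{2 \left(-54\right) \left(-28 + 35\right)} = - \frac{3312}{2 \left(-54\right) 7} = - \frac{3312}{-756} = \left(-3312\right) \left(- \frac{1}{756}\right) = \frac{92}{21} \approx 4.381$)
$\left(2917 + v{\left(55 \right)}\right) + J = \left(2917 + 55^{3}\right) + \frac{92}{21} = \left(2917 + 166375\right) + \frac{92}{21} = 169292 + \frac{92}{21} = \frac{3555224}{21}$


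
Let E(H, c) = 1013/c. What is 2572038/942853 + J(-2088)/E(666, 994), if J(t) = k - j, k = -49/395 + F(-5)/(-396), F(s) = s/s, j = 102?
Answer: -7281908783442559/74699160060690 ≈ -97.483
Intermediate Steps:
F(s) = 1
k = -19799/156420 (k = -49/395 + 1/(-396) = -49*1/395 + 1*(-1/396) = -49/395 - 1/396 = -19799/156420 ≈ -0.12658)
J(t) = -15974639/156420 (J(t) = -19799/156420 - 1*102 = -19799/156420 - 102 = -15974639/156420)
2572038/942853 + J(-2088)/E(666, 994) = 2572038/942853 - 15974639/(156420*(1013/994)) = 2572038*(1/942853) - 15974639/(156420*(1013*(1/994))) = 2572038/942853 - 15974639/(156420*1013/994) = 2572038/942853 - 15974639/156420*994/1013 = 2572038/942853 - 7939395583/79226730 = -7281908783442559/74699160060690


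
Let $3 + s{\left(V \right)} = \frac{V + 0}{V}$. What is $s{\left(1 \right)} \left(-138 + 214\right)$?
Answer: $-152$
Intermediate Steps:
$s{\left(V \right)} = -2$ ($s{\left(V \right)} = -3 + \frac{V + 0}{V} = -3 + \frac{V}{V} = -3 + 1 = -2$)
$s{\left(1 \right)} \left(-138 + 214\right) = - 2 \left(-138 + 214\right) = \left(-2\right) 76 = -152$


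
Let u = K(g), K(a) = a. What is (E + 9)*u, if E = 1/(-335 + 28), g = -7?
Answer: -19334/307 ≈ -62.977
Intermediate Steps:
E = -1/307 (E = 1/(-307) = -1/307 ≈ -0.0032573)
u = -7
(E + 9)*u = (-1/307 + 9)*(-7) = (2762/307)*(-7) = -19334/307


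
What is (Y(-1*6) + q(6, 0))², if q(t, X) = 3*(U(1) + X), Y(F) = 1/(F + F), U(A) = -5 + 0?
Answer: 32761/144 ≈ 227.51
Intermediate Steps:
U(A) = -5
Y(F) = 1/(2*F)
q(t, X) = -15 + 3*X (q(t, X) = 3*(-5 + X) = -15 + 3*X)
(Y(-1*6) + q(6, 0))² = (1/(2*((-1*6))) + (-15 + 3*0))² = ((½)/(-6) + (-15 + 0))² = ((½)*(-⅙) - 15)² = (-1/12 - 15)² = (-181/12)² = 32761/144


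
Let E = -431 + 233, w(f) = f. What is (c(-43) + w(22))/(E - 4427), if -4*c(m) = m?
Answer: -131/18500 ≈ -0.0070811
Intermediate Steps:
E = -198
c(m) = -m/4
(c(-43) + w(22))/(E - 4427) = (-1/4*(-43) + 22)/(-198 - 4427) = (43/4 + 22)/(-4625) = (131/4)*(-1/4625) = -131/18500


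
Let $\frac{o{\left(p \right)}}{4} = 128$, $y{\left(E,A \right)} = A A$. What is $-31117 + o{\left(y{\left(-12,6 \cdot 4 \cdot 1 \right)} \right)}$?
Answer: $-30605$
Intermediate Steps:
$y{\left(E,A \right)} = A^{2}$
$o{\left(p \right)} = 512$ ($o{\left(p \right)} = 4 \cdot 128 = 512$)
$-31117 + o{\left(y{\left(-12,6 \cdot 4 \cdot 1 \right)} \right)} = -31117 + 512 = -30605$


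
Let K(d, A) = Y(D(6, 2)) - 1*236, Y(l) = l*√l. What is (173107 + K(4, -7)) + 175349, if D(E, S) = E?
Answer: 348220 + 6*√6 ≈ 3.4823e+5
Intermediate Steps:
Y(l) = l^(3/2)
K(d, A) = -236 + 6*√6 (K(d, A) = 6^(3/2) - 1*236 = 6*√6 - 236 = -236 + 6*√6)
(173107 + K(4, -7)) + 175349 = (173107 + (-236 + 6*√6)) + 175349 = (172871 + 6*√6) + 175349 = 348220 + 6*√6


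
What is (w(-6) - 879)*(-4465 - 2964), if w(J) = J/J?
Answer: 6522662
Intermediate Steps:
w(J) = 1
(w(-6) - 879)*(-4465 - 2964) = (1 - 879)*(-4465 - 2964) = -878*(-7429) = 6522662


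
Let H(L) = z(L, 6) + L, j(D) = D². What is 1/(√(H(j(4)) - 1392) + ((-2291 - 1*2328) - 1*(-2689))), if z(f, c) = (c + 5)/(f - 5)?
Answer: -386/745255 - I*√55/745255 ≈ -0.00051794 - 9.9512e-6*I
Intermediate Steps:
z(f, c) = (5 + c)/(-5 + f)
H(L) = L + 11/(-5 + L) (H(L) = (5 + 6)/(-5 + L) + L = 11/(-5 + L) + L = L + 11/(-5 + L))
1/(√(H(j(4)) - 1392) + ((-2291 - 1*2328) - 1*(-2689))) = 1/(√((11 + 4²*(-5 + 4²))/(-5 + 4²) - 1392) + ((-2291 - 1*2328) - 1*(-2689))) = 1/(√((11 + 16*(-5 + 16))/(-5 + 16) - 1392) + ((-2291 - 2328) + 2689)) = 1/(√((11 + 16*11)/11 - 1392) + (-4619 + 2689)) = 1/(√((11 + 176)/11 - 1392) - 1930) = 1/(√((1/11)*187 - 1392) - 1930) = 1/(√(17 - 1392) - 1930) = 1/(√(-1375) - 1930) = 1/(5*I*√55 - 1930) = 1/(-1930 + 5*I*√55)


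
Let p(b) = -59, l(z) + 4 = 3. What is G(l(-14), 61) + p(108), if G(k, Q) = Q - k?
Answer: 3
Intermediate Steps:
l(z) = -1 (l(z) = -4 + 3 = -1)
G(l(-14), 61) + p(108) = (61 - 1*(-1)) - 59 = (61 + 1) - 59 = 62 - 59 = 3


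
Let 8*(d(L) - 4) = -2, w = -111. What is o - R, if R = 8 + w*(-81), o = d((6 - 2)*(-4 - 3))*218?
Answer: -16363/2 ≈ -8181.5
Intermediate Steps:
d(L) = 15/4 (d(L) = 4 + (⅛)*(-2) = 4 - ¼ = 15/4)
o = 1635/2 (o = (15/4)*218 = 1635/2 ≈ 817.50)
R = 8999 (R = 8 - 111*(-81) = 8 + 8991 = 8999)
o - R = 1635/2 - 1*8999 = 1635/2 - 8999 = -16363/2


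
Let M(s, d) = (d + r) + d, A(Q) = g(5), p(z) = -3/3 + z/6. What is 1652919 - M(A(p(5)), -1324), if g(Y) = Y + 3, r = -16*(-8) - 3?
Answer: 1655442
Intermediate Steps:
r = 125 (r = 128 - 3 = 125)
g(Y) = 3 + Y
p(z) = -1 + z/6 (p(z) = -3*⅓ + z*(⅙) = -1 + z/6)
A(Q) = 8 (A(Q) = 3 + 5 = 8)
M(s, d) = 125 + 2*d (M(s, d) = (d + 125) + d = (125 + d) + d = 125 + 2*d)
1652919 - M(A(p(5)), -1324) = 1652919 - (125 + 2*(-1324)) = 1652919 - (125 - 2648) = 1652919 - 1*(-2523) = 1652919 + 2523 = 1655442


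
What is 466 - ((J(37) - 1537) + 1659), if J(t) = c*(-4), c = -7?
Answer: 316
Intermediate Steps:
J(t) = 28 (J(t) = -7*(-4) = 28)
466 - ((J(37) - 1537) + 1659) = 466 - ((28 - 1537) + 1659) = 466 - (-1509 + 1659) = 466 - 1*150 = 466 - 150 = 316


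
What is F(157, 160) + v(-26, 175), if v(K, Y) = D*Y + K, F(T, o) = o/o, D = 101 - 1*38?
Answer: 11000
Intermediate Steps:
D = 63 (D = 101 - 38 = 63)
F(T, o) = 1
v(K, Y) = K + 63*Y (v(K, Y) = 63*Y + K = K + 63*Y)
F(157, 160) + v(-26, 175) = 1 + (-26 + 63*175) = 1 + (-26 + 11025) = 1 + 10999 = 11000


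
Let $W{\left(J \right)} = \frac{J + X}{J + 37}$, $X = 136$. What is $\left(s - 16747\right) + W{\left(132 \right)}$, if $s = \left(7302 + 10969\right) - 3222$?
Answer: $- \frac{286694}{169} \approx -1696.4$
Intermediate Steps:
$s = 15049$ ($s = 18271 - 3222 = 15049$)
$W{\left(J \right)} = \frac{136 + J}{37 + J}$ ($W{\left(J \right)} = \frac{J + 136}{J + 37} = \frac{136 + J}{37 + J}$)
$\left(s - 16747\right) + W{\left(132 \right)} = \left(15049 - 16747\right) + \frac{136 + 132}{37 + 132} = -1698 + \frac{1}{169} \cdot 268 = -1698 + \frac{268}{169} = - \frac{286694}{169}$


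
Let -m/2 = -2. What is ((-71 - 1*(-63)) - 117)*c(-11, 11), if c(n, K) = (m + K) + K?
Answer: -3250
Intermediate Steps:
m = 4 (m = -2*(-2) = 4)
c(n, K) = 4 + 2*K (c(n, K) = (4 + K) + K = 4 + 2*K)
((-71 - 1*(-63)) - 117)*c(-11, 11) = ((-71 - 1*(-63)) - 117)*(4 + 2*11) = ((-71 + 63) - 117)*(4 + 22) = (-8 - 117)*26 = -125*26 = -3250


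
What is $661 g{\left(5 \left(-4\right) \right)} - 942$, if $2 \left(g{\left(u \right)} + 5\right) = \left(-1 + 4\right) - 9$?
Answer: $-6230$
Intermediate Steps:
$g{\left(u \right)} = -8$ ($g{\left(u \right)} = -5 + \frac{\left(-1 + 4\right) - 9}{2} = -5 + \frac{3 - 9}{2} = -5 + \frac{1}{2} \left(-6\right) = -5 - 3 = -8$)
$661 g{\left(5 \left(-4\right) \right)} - 942 = 661 \left(-8\right) - 942 = -5288 - 942 = -6230$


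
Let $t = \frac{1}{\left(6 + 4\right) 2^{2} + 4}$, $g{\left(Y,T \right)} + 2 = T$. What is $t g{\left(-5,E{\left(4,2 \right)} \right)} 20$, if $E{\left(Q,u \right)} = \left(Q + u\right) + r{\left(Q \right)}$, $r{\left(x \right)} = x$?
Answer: $\frac{40}{11} \approx 3.6364$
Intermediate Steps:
$E{\left(Q,u \right)} = u + 2 Q$ ($E{\left(Q,u \right)} = \left(Q + u\right) + Q = u + 2 Q$)
$g{\left(Y,T \right)} = -2 + T$
$t = \frac{1}{44}$ ($t = \frac{1}{10 \cdot 4 + 4} = \frac{1}{40 + 4} = \frac{1}{44} \approx 0.022727$)
$t g{\left(-5,E{\left(4,2 \right)} \right)} 20 = \frac{-2 + \left(2 + 2 \cdot 4\right)}{44} \cdot 20 = \frac{-2 + \left(2 + 8\right)}{44} \cdot 20 = \frac{-2 + 10}{44} \cdot 20 = \frac{1}{44} \cdot 8 \cdot 20 = \frac{2}{11} \cdot 20 = \frac{40}{11}$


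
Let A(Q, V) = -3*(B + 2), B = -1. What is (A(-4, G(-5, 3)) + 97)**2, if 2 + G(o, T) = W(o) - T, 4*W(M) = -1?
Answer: 8836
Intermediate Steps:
W(M) = -1/4 (W(M) = (1/4)*(-1) = -1/4)
G(o, T) = -9/4 - T (G(o, T) = -2 + (-1/4 - T) = -9/4 - T)
A(Q, V) = -3 (A(Q, V) = -3*(-1 + 2) = -3*1 = -3)
(A(-4, G(-5, 3)) + 97)**2 = (-3 + 97)**2 = 94**2 = 8836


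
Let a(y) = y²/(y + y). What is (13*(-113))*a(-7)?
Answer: 10283/2 ≈ 5141.5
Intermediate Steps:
a(y) = y/2 (a(y) = y²/((2*y)) = (1/(2*y))*y² = y/2)
(13*(-113))*a(-7) = (13*(-113))*((½)*(-7)) = -1469*(-7/2) = 10283/2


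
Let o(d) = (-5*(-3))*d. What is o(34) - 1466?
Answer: -956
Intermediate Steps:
o(d) = 15*d
o(34) - 1466 = 15*34 - 1466 = 510 - 1466 = -956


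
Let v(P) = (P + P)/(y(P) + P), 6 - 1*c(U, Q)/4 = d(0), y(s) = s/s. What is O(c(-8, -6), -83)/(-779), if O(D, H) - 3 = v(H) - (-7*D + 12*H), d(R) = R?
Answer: -47930/31939 ≈ -1.5007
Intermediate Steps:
y(s) = 1
c(U, Q) = 24 (c(U, Q) = 24 - 4*0 = 24 + 0 = 24)
v(P) = 2*P/(1 + P) (v(P) = (P + P)/(1 + P) = (2*P)/(1 + P) = 2*P/(1 + P))
O(D, H) = 3 - 12*H + 7*D + 2*H/(1 + H) (O(D, H) = 3 + (2*H/(1 + H) - (-7*D + 12*H)) = 3 + (2*H/(1 + H) + (-12*H + 7*D)) = 3 + (-12*H + 7*D + 2*H/(1 + H)) = 3 - 12*H + 7*D + 2*H/(1 + H))
O(c(-8, -6), -83)/(-779) = ((2*(-83) + (1 - 83)*(3 - 12*(-83) + 7*24))/(1 - 83))/(-779) = ((-166 - 82*(3 + 996 + 168))/(-82))*(-1/779) = -(-166 - 82*1167)/82*(-1/779) = -(-166 - 95694)/82*(-1/779) = -1/82*(-95860)*(-1/779) = (47930/41)*(-1/779) = -47930/31939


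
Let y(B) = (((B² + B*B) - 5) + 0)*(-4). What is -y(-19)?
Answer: 2868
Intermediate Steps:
y(B) = 20 - 8*B² (y(B) = (((B² + B²) - 5) + 0)*(-4) = ((2*B² - 5) + 0)*(-4) = ((-5 + 2*B²) + 0)*(-4) = (-5 + 2*B²)*(-4) = 20 - 8*B²)
-y(-19) = -(20 - 8*(-19)²) = -(20 - 8*361) = -(20 - 2888) = -1*(-2868) = 2868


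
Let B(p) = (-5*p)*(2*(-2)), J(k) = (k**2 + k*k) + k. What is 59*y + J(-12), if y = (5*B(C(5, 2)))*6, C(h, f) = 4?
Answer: 141876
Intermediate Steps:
J(k) = k + 2*k**2 (J(k) = (k**2 + k**2) + k = 2*k**2 + k = k + 2*k**2)
B(p) = 20*p (B(p) = -5*p*(-4) = 20*p)
y = 2400 (y = (5*(20*4))*6 = (5*80)*6 = 400*6 = 2400)
59*y + J(-12) = 59*2400 - 12*(1 + 2*(-12)) = 141600 - 12*(1 - 24) = 141600 - 12*(-23) = 141600 + 276 = 141876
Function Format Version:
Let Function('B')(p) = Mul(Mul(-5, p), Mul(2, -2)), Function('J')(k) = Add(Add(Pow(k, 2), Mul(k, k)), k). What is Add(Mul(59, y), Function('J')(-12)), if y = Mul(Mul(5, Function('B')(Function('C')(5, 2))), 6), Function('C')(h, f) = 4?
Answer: 141876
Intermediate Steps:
Function('J')(k) = Add(k, Mul(2, Pow(k, 2))) (Function('J')(k) = Add(Add(Pow(k, 2), Pow(k, 2)), k) = Add(Mul(2, Pow(k, 2)), k) = Add(k, Mul(2, Pow(k, 2))))
Function('B')(p) = Mul(20, p) (Function('B')(p) = Mul(Mul(-5, p), -4) = Mul(20, p))
y = 2400 (y = Mul(Mul(5, Mul(20, 4)), 6) = Mul(Mul(5, 80), 6) = Mul(400, 6) = 2400)
Add(Mul(59, y), Function('J')(-12)) = Add(Mul(59, 2400), Mul(-12, Add(1, Mul(2, -12)))) = Add(141600, Mul(-12, Add(1, -24))) = Add(141600, Mul(-12, -23)) = Add(141600, 276) = 141876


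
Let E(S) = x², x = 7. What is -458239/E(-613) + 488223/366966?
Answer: -18681578883/1997926 ≈ -9350.5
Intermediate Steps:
E(S) = 49 (E(S) = 7² = 49)
-458239/E(-613) + 488223/366966 = -458239/49 + 488223/366966 = -458239*1/49 + 488223*(1/366966) = -458239/49 + 54247/40774 = -18681578883/1997926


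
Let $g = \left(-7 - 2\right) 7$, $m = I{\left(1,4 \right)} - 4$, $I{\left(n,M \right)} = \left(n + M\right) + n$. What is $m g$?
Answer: $-126$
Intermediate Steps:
$I{\left(n,M \right)} = M + 2 n$ ($I{\left(n,M \right)} = \left(M + n\right) + n = M + 2 n$)
$m = 2$ ($m = \left(4 + 2 \cdot 1\right) - 4 = \left(4 + 2\right) - 4 = 6 - 4 = 2$)
$g = -63$ ($g = \left(-9\right) 7 = -63$)
$m g = 2 \left(-63\right) = -126$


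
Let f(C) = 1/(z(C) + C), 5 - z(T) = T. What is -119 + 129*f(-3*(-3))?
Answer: -466/5 ≈ -93.200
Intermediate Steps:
z(T) = 5 - T
f(C) = ⅕ (f(C) = 1/((5 - C) + C) = 1/5 = ⅕)
-119 + 129*f(-3*(-3)) = -119 + 129*(⅕) = -119 + 129/5 = -466/5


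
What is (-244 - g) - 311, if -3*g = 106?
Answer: -1559/3 ≈ -519.67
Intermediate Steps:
g = -106/3 (g = -⅓*106 = -106/3 ≈ -35.333)
(-244 - g) - 311 = (-244 - 1*(-106/3)) - 311 = (-244 + 106/3) - 311 = -626/3 - 311 = -1559/3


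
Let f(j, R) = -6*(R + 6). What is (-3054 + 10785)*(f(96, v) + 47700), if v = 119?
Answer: 362970450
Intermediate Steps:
f(j, R) = -36 - 6*R (f(j, R) = -6*(6 + R) = -36 - 6*R)
(-3054 + 10785)*(f(96, v) + 47700) = (-3054 + 10785)*((-36 - 6*119) + 47700) = 7731*((-36 - 714) + 47700) = 7731*(-750 + 47700) = 7731*46950 = 362970450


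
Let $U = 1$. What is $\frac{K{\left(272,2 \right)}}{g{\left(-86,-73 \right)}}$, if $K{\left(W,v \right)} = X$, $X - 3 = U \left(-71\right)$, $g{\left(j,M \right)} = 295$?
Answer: $- \frac{68}{295} \approx -0.23051$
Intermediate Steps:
$X = -68$ ($X = 3 + 1 \left(-71\right) = 3 - 71 = -68$)
$K{\left(W,v \right)} = -68$
$\frac{K{\left(272,2 \right)}}{g{\left(-86,-73 \right)}} = - \frac{68}{295}$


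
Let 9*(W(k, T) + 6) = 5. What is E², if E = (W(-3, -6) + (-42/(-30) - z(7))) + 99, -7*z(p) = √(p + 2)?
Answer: 902762116/99225 ≈ 9098.1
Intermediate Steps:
W(k, T) = -49/9 (W(k, T) = -6 + (⅑)*5 = -6 + 5/9 = -49/9)
z(p) = -√(2 + p)/7 (z(p) = -√(p + 2)/7 = -√(2 + p)/7)
E = 30046/315 (E = (-49/9 + (-42/(-30) - (-1)*√(2 + 7)/7)) + 99 = (-49/9 + (-42*(-1/30) - (-1)*√9/7)) + 99 = (-49/9 + (7/5 - (-1)*3/7)) + 99 = (-49/9 + (7/5 - 1*(-3/7))) + 99 = (-49/9 + (7/5 + 3/7)) + 99 = (-49/9 + 64/35) + 99 = -1139/315 + 99 = 30046/315 ≈ 95.384)
E² = (30046/315)² = 902762116/99225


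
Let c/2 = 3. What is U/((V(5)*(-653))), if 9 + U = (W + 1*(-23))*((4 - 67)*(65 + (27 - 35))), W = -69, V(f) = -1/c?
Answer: 1982178/653 ≈ 3035.5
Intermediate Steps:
c = 6 (c = 2*3 = 6)
V(f) = -⅙ (V(f) = -1/6 = -1*⅙ = -⅙)
U = 330363 (U = -9 + (-69 + 1*(-23))*((4 - 67)*(65 + (27 - 35))) = -9 + (-69 - 23)*(-63*(65 - 8)) = -9 - (-5796)*57 = -9 - 92*(-3591) = -9 + 330372 = 330363)
U/((V(5)*(-653))) = 330363/((-⅙*(-653))) = 330363/(653/6) = 330363*(6/653) = 1982178/653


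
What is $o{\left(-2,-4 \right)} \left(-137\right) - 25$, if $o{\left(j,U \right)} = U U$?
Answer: $-2217$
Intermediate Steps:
$o{\left(j,U \right)} = U^{2}$
$o{\left(-2,-4 \right)} \left(-137\right) - 25 = \left(-4\right)^{2} \left(-137\right) - 25 = 16 \left(-137\right) - 25 = -2192 - 25 = -2217$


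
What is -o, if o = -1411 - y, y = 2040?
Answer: 3451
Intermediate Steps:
o = -3451 (o = -1411 - 1*2040 = -1411 - 2040 = -3451)
-o = -1*(-3451) = 3451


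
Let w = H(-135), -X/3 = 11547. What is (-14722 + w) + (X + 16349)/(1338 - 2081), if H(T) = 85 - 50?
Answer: -10894149/743 ≈ -14662.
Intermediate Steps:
X = -34641 (X = -3*11547 = -34641)
H(T) = 35
w = 35
(-14722 + w) + (X + 16349)/(1338 - 2081) = (-14722 + 35) + (-34641 + 16349)/(1338 - 2081) = -14687 - 18292/(-743) = -14687 - 18292*(-1/743) = -14687 + 18292/743 = -10894149/743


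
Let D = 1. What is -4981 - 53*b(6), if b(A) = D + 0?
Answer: -5034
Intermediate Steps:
b(A) = 1 (b(A) = 1 + 0 = 1)
-4981 - 53*b(6) = -4981 - 53*1 = -4981 - 53 = -5034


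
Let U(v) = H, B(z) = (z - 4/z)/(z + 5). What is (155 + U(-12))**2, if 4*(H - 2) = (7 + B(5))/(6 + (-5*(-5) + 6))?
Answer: 1350641433241/54760000 ≈ 24665.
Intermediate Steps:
B(z) = (z - 4/z)/(5 + z)
H = 15171/7400 (H = 2 + ((7 + (-4 + 5**2)/(5*(5 + 5)))/(6 + (-5*(-5) + 6)))/4 = 2 + ((7 + (1/5)*(-4 + 25)/10)/(6 + (25 + 6)))/4 = 2 + ((7 + (1/5)*(1/10)*21)/(6 + 31))/4 = 2 + ((7 + 21/50)/37)/4 = 2 + ((371/50)*(1/37))/4 = 2 + (1/4)*(371/1850) = 2 + 371/7400 = 15171/7400 ≈ 2.0501)
U(v) = 15171/7400
(155 + U(-12))**2 = (155 + 15171/7400)**2 = (1162171/7400)**2 = 1350641433241/54760000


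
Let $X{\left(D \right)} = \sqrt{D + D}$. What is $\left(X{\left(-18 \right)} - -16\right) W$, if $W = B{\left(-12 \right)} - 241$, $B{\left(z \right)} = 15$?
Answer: $-3616 - 1356 i \approx -3616.0 - 1356.0 i$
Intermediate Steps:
$X{\left(D \right)} = \sqrt{2} \sqrt{D}$ ($X{\left(D \right)} = \sqrt{2 D} = \sqrt{2} \sqrt{D}$)
$W = -226$ ($W = 15 - 241 = -226$)
$\left(X{\left(-18 \right)} - -16\right) W = \left(\sqrt{2} \sqrt{-18} - -16\right) \left(-226\right) = \left(\sqrt{2} \cdot 3 i \sqrt{2} + \left(-232 + 248\right)\right) \left(-226\right) = \left(6 i + 16\right) \left(-226\right) = \left(16 + 6 i\right) \left(-226\right) = -3616 - 1356 i$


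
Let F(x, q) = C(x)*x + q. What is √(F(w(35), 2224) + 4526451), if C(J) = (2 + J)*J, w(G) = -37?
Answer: 2*√1120190 ≈ 2116.8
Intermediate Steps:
C(J) = J*(2 + J)
F(x, q) = q + x²*(2 + x) (F(x, q) = (x*(2 + x))*x + q = x²*(2 + x) + q = q + x²*(2 + x))
√(F(w(35), 2224) + 4526451) = √((2224 + (-37)²*(2 - 37)) + 4526451) = √((2224 + 1369*(-35)) + 4526451) = √((2224 - 47915) + 4526451) = √(-45691 + 4526451) = √4480760 = 2*√1120190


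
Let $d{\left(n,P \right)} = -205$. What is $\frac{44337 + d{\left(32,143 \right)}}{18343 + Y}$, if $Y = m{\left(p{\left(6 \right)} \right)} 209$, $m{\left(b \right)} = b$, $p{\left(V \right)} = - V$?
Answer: $\frac{44132}{17089} \approx 2.5825$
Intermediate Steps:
$Y = -1254$ ($Y = \left(-1\right) 6 \cdot 209 = \left(-6\right) 209 = -1254$)
$\frac{44337 + d{\left(32,143 \right)}}{18343 + Y} = \frac{44337 - 205}{18343 - 1254} = \frac{44132}{17089}$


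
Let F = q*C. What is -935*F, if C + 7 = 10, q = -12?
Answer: 33660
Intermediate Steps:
C = 3 (C = -7 + 10 = 3)
F = -36 (F = -12*3 = -36)
-935*F = -935*(-36) = 33660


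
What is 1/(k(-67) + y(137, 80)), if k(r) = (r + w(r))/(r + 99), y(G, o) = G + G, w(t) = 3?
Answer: 1/272 ≈ 0.0036765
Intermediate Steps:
y(G, o) = 2*G
k(r) = (3 + r)/(99 + r) (k(r) = (r + 3)/(r + 99) = (3 + r)/(99 + r))
1/(k(-67) + y(137, 80)) = 1/((3 - 67)/(99 - 67) + 2*137) = 1/(-64/32 + 274) = 1/((1/32)*(-64) + 274) = 1/(-2 + 274) = 1/272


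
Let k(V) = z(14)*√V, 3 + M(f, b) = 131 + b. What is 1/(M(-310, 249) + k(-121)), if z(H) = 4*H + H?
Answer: 377/735029 - 770*I/735029 ≈ 0.0005129 - 0.0010476*I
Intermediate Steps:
M(f, b) = 128 + b (M(f, b) = -3 + (131 + b) = 128 + b)
z(H) = 5*H
k(V) = 70*√V (k(V) = (5*14)*√V = 70*√V)
1/(M(-310, 249) + k(-121)) = 1/((128 + 249) + 70*√(-121)) = 1/(377 + 70*(11*I)) = 1/(377 + 770*I) = (377 - 770*I)/735029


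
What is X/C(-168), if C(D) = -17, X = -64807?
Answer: 64807/17 ≈ 3812.2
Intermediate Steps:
X/C(-168) = -64807/(-17) = -64807*(-1/17) = 64807/17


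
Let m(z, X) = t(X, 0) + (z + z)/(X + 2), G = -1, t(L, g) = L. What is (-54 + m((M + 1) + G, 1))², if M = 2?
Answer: 24025/9 ≈ 2669.4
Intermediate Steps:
m(z, X) = X + 2*z/(2 + X) (m(z, X) = X + (z + z)/(X + 2) = X + (2*z)/(2 + X) = X + 2*z/(2 + X))
(-54 + m((M + 1) + G, 1))² = (-54 + (1² + 2*1 + 2*((2 + 1) - 1))/(2 + 1))² = (-54 + (1 + 2 + 2*(3 - 1))/3)² = (-54 + (1 + 2 + 2*2)/3)² = (-54 + (1 + 2 + 4)/3)² = (-54 + (⅓)*7)² = (-54 + 7/3)² = (-155/3)² = 24025/9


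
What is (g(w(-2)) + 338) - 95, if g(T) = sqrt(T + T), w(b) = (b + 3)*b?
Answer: 243 + 2*I ≈ 243.0 + 2.0*I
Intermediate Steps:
w(b) = b*(3 + b) (w(b) = (3 + b)*b = b*(3 + b))
g(T) = sqrt(2)*sqrt(T) (g(T) = sqrt(2*T) = sqrt(2)*sqrt(T))
(g(w(-2)) + 338) - 95 = (sqrt(2)*sqrt(-2*(3 - 2)) + 338) - 95 = (sqrt(2)*sqrt(-2*1) + 338) - 95 = (sqrt(2)*sqrt(-2) + 338) - 95 = (sqrt(2)*(I*sqrt(2)) + 338) - 95 = (2*I + 338) - 95 = (338 + 2*I) - 95 = 243 + 2*I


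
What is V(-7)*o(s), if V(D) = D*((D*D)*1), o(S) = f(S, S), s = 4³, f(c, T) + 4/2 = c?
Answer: -21266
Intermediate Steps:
f(c, T) = -2 + c
s = 64
o(S) = -2 + S
V(D) = D³ (V(D) = D*(D²*1) = D*D² = D³)
V(-7)*o(s) = (-7)³*(-2 + 64) = -343*62 = -21266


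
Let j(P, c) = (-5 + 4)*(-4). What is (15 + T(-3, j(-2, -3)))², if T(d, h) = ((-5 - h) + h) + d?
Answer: 49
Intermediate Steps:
j(P, c) = 4 (j(P, c) = -1*(-4) = 4)
T(d, h) = -5 + d
(15 + T(-3, j(-2, -3)))² = (15 + (-5 - 3))² = (15 - 8)² = 7² = 49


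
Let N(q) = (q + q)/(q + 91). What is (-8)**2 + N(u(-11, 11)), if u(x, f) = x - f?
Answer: 4372/69 ≈ 63.362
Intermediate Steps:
N(q) = 2*q/(91 + q) (N(q) = (2*q)/(91 + q) = 2*q/(91 + q))
(-8)**2 + N(u(-11, 11)) = (-8)**2 + 2*(-11 - 1*11)/(91 + (-11 - 1*11)) = 64 + 2*(-11 - 11)/(91 + (-11 - 11)) = 64 + 2*(-22)/(91 - 22) = 64 + 2*(-22)/69 = 64 + 2*(-22)*(1/69) = 64 - 44/69 = 4372/69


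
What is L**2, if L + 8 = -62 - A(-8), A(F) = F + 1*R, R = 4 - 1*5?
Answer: 3721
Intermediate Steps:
R = -1 (R = 4 - 5 = -1)
A(F) = -1 + F (A(F) = F + 1*(-1) = F - 1 = -1 + F)
L = -61 (L = -8 + (-62 - (-1 - 8)) = -8 + (-62 - 1*(-9)) = -8 + (-62 + 9) = -8 - 53 = -61)
L**2 = (-61)**2 = 3721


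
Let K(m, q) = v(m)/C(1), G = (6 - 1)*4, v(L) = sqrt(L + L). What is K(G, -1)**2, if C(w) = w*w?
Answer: 40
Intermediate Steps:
v(L) = sqrt(2)*sqrt(L) (v(L) = sqrt(2*L) = sqrt(2)*sqrt(L))
G = 20 (G = 5*4 = 20)
C(w) = w**2
K(m, q) = sqrt(2)*sqrt(m) (K(m, q) = (sqrt(2)*sqrt(m))/(1**2) = (sqrt(2)*sqrt(m))/1 = (sqrt(2)*sqrt(m))*1 = sqrt(2)*sqrt(m))
K(G, -1)**2 = (sqrt(2)*sqrt(20))**2 = (sqrt(2)*(2*sqrt(5)))**2 = (2*sqrt(10))**2 = 40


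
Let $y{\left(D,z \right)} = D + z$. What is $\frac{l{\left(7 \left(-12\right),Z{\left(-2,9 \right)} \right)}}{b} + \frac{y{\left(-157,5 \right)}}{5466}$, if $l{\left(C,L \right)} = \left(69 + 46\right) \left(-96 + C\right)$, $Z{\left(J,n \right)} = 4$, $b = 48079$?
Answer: $- \frac{60227104}{131399907} \approx -0.45835$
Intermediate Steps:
$l{\left(C,L \right)} = -11040 + 115 C$ ($l{\left(C,L \right)} = 115 \left(-96 + C\right) = -11040 + 115 C$)
$\frac{l{\left(7 \left(-12\right),Z{\left(-2,9 \right)} \right)}}{b} + \frac{y{\left(-157,5 \right)}}{5466} = \frac{-11040 + 115 \cdot 7 \left(-12\right)}{48079} + \frac{-157 + 5}{5466} = \left(-11040 + 115 \left(-84\right)\right) \frac{1}{48079} - \frac{76}{2733} = \left(-11040 - 9660\right) \frac{1}{48079} - \frac{76}{2733} = \left(-20700\right) \frac{1}{48079} - \frac{76}{2733} = - \frac{20700}{48079} - \frac{76}{2733} = - \frac{60227104}{131399907}$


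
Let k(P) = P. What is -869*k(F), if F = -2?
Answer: 1738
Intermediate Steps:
-869*k(F) = -869*(-2) = 1738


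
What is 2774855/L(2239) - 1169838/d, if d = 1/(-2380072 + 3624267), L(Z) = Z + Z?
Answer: -6517758509081125/4478 ≈ -1.4555e+12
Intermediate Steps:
L(Z) = 2*Z
d = 1/1244195 ≈ 8.0373e-7
2774855/L(2239) - 1169838/d = 2774855/((2*2239)) - 1169838/1/1244195 = 2774855/4478 - 1169838*1244195 = 2774855*(1/4478) - 1455506590410 = 2774855/4478 - 1455506590410 = -6517758509081125/4478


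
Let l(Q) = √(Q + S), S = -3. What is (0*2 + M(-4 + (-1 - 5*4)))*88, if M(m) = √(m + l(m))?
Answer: 88*√(-25 + 2*I*√7) ≈ 46.309 + 442.43*I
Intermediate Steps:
l(Q) = √(-3 + Q) (l(Q) = √(Q - 3) = √(-3 + Q))
M(m) = √(m + √(-3 + m))
(0*2 + M(-4 + (-1 - 5*4)))*88 = (0*2 + √((-4 + (-1 - 5*4)) + √(-3 + (-4 + (-1 - 5*4)))))*88 = (0 + √((-4 + (-1 - 20)) + √(-3 + (-4 + (-1 - 20)))))*88 = (0 + √((-4 - 21) + √(-3 + (-4 - 21))))*88 = (0 + √(-25 + √(-3 - 25)))*88 = (0 + √(-25 + √(-28)))*88 = (0 + √(-25 + 2*I*√7))*88 = √(-25 + 2*I*√7)*88 = 88*√(-25 + 2*I*√7)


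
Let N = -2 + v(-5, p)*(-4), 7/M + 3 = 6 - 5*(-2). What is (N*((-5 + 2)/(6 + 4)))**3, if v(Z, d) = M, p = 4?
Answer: 531441/274625 ≈ 1.9352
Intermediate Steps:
M = 7/13 (M = 7/(-3 + (6 - 5*(-2))) = 7/(-3 + (6 + 10)) = 7/(-3 + 16) = 7/13 ≈ 0.53846)
v(Z, d) = 7/13
N = -54/13 (N = -2 + (7/13)*(-4) = -2 - 28/13 = -54/13 ≈ -4.1538)
(N*((-5 + 2)/(6 + 4)))**3 = (-54*(-5 + 2)/(13*(6 + 4)))**3 = (-(-162)/(13*10))**3 = (-54/13*(-3/10))**3 = (81/65)**3 = 531441/274625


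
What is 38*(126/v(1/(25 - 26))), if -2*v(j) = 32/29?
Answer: -34713/4 ≈ -8678.3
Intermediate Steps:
v(j) = -16/29
38*(126/v(1/(25 - 26))) = 38*(126/(-16/29)) = 38*(126*(-29/16)) = 38*(-1827/8) = -34713/4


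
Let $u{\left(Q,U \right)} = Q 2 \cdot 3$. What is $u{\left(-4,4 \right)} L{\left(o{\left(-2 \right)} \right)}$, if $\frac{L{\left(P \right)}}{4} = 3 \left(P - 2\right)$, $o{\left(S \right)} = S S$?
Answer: $-576$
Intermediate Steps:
$o{\left(S \right)} = S^{2}$
$u{\left(Q,U \right)} = 6 Q$ ($u{\left(Q,U \right)} = 2 Q 3 = 6 Q$)
$L{\left(P \right)} = -24 + 12 P$ ($L{\left(P \right)} = 4 \cdot 3 \left(P - 2\right) = 4 \cdot 3 \left(-2 + P\right) = 4 \left(-6 + 3 P\right) = -24 + 12 P$)
$u{\left(-4,4 \right)} L{\left(o{\left(-2 \right)} \right)} = 6 \left(-4\right) \left(-24 + 12 \left(-2\right)^{2}\right) = - 24 \left(-24 + 12 \cdot 4\right) = - 24 \left(-24 + 48\right) = \left(-24\right) 24 = -576$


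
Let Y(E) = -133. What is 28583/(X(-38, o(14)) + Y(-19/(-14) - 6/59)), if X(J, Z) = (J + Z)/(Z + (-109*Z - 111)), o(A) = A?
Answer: -15463403/71945 ≈ -214.93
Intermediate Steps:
X(J, Z) = (J + Z)/(-111 - 108*Z) (X(J, Z) = (J + Z)/(Z + (-111 - 109*Z)) = (J + Z)/(-111 - 108*Z))
28583/(X(-38, o(14)) + Y(-19/(-14) - 6/59)) = 28583/((-1*(-38) - 1*14)/(3*(37 + 36*14)) - 133) = 28583/((38 - 14)/(3*(37 + 504)) - 133) = 28583/((1/3)*24/541 - 133) = 28583/((1/3)*(1/541)*24 - 133) = 28583/(8/541 - 133) = 28583/(-71945/541) = 28583*(-541/71945) = -15463403/71945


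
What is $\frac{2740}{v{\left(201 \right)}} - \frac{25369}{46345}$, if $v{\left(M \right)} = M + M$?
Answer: $\frac{2538847}{405015} \approx 6.2685$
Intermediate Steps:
$v{\left(M \right)} = 2 M$
$\frac{2740}{v{\left(201 \right)}} - \frac{25369}{46345} = \frac{2740}{2 \cdot 201} - \frac{25369}{46345} = \frac{2740}{402} - \frac{1103}{2015} = 2740 \cdot \frac{1}{402} - \frac{1103}{2015} = \frac{1370}{201} - \frac{1103}{2015} = \frac{2538847}{405015}$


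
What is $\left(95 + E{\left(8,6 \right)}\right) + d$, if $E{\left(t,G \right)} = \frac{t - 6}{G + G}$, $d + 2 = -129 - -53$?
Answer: $\frac{103}{6} \approx 17.167$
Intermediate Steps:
$d = -78$ ($d = -2 - 76 = -78$)
$E{\left(t,G \right)} = \frac{-6 + t}{2 G}$
$\left(95 + E{\left(8,6 \right)}\right) + d = \left(95 + \frac{-6 + 8}{2 \cdot 6}\right) - 78 = \left(95 + \frac{1}{2} \cdot \frac{1}{6} \cdot 2\right) - 78 = \left(95 + \frac{1}{6}\right) - 78 = \frac{571}{6} - 78 = \frac{103}{6}$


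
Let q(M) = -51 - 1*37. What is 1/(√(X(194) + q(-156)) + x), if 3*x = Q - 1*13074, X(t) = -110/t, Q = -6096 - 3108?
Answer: -720322/5349119763 - 11*I*√6887/5349119763 ≈ -0.00013466 - 1.7066e-7*I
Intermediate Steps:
Q = -9204
q(M) = -88 (q(M) = -51 - 37 = -88)
x = -7426 (x = (-9204 - 1*13074)/3 = (-9204 - 13074)/3 = (⅓)*(-22278) = -7426)
1/(√(X(194) + q(-156)) + x) = 1/(√(-110/194 - 88) - 7426) = 1/(√(-110*1/194 - 88) - 7426) = 1/(√(-55/97 - 88) - 7426) = 1/(√(-8591/97) - 7426) = 1/(11*I*√6887/97 - 7426) = 1/(-7426 + 11*I*√6887/97)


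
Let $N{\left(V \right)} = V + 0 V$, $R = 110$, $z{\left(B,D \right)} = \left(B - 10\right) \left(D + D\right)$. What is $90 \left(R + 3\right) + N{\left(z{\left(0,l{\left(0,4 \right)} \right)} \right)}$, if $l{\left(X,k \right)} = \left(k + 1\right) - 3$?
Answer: $10130$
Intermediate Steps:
$l{\left(X,k \right)} = -2 + k$ ($l{\left(X,k \right)} = \left(1 + k\right) - 3 = -2 + k$)
$z{\left(B,D \right)} = 2 D \left(-10 + B\right)$ ($z{\left(B,D \right)} = \left(-10 + B\right) 2 D = 2 D \left(-10 + B\right)$)
$N{\left(V \right)} = V$ ($N{\left(V \right)} = V + 0 = V$)
$90 \left(R + 3\right) + N{\left(z{\left(0,l{\left(0,4 \right)} \right)} \right)} = 90 \left(110 + 3\right) + 2 \left(-2 + 4\right) \left(-10 + 0\right) = 90 \cdot 113 + 2 \cdot 2 \left(-10\right) = 10170 - 40 = 10130$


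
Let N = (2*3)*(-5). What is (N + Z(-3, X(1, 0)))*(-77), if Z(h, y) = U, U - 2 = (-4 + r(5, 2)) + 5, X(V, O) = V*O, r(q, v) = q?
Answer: 1694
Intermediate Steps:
X(V, O) = O*V
U = 8 (U = 2 + ((-4 + 5) + 5) = 2 + (1 + 5) = 2 + 6 = 8)
N = -30 (N = 6*(-5) = -30)
Z(h, y) = 8
(N + Z(-3, X(1, 0)))*(-77) = (-30 + 8)*(-77) = -22*(-77) = 1694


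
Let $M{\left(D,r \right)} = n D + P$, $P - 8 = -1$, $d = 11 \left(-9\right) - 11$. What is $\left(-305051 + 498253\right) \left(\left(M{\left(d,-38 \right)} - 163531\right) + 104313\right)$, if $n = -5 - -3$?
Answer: $-11397179182$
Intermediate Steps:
$n = -2$ ($n = -5 + 3 = -2$)
$d = -110$ ($d = -99 - 11 = -110$)
$P = 7$ ($P = 8 - 1 = 7$)
$M{\left(D,r \right)} = 7 - 2 D$ ($M{\left(D,r \right)} = - 2 D + 7 = 7 - 2 D$)
$\left(-305051 + 498253\right) \left(\left(M{\left(d,-38 \right)} - 163531\right) + 104313\right) = \left(-305051 + 498253\right) \left(\left(\left(7 - -220\right) - 163531\right) + 104313\right) = 193202 \left(\left(\left(7 + 220\right) - 163531\right) + 104313\right) = 193202 \left(\left(227 - 163531\right) + 104313\right) = 193202 \left(-163304 + 104313\right) = 193202 \left(-58991\right) = -11397179182$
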